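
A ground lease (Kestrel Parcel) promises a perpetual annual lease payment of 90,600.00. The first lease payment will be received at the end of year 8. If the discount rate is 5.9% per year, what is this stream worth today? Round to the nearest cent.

Value at end of year 7: C / r = 90,600.00 / 0.059 = 1,535,593.2203
Discount to today: PV = 1,535,593.2203 / (1 + 0.059)^7 = 1,535,593.2203 / 1.493729 = 1,028,026.87

1028026.87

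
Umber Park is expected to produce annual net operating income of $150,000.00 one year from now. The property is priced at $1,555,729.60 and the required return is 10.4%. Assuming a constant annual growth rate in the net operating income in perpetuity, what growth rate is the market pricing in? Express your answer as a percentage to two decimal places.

P = D₁/(r−g) ⇒ g = r − D₁/P = 0.104 − $150,000.00/$1,555,729.60 = 0.007582

0.76%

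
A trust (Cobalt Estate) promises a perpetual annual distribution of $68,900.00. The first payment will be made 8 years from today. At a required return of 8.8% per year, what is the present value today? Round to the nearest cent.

Value at end of year 7: C / r = $68,900.00 / 0.088 = $782,954.5455
Discount to today: PV = $782,954.5455 / (1 + 0.088)^7 = $782,954.5455 / 1.804689 = $433,844.69

$433844.69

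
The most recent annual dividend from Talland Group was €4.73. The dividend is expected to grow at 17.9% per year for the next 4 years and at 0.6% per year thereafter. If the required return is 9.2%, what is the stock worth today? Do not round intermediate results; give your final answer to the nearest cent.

D_1 = 5.57667
D_2 = 6.57489
D_3 = 7.75180
D_4 = 9.13937
Terminal value at year 4: TV = D_4×(1+g_2)/(r−g_2) = 9.19421/0.086 = 106.90940
P_0 = D_1/(1+r)^1 + D_2/(1+r)^2 + D_3/(1+r)^3 + D_4/(1+r)^4 + TV/(1+r)^4
    = 5.10684 + 5.51370 + 5.95298 + 6.42726 + 75.18398 = 98.18477

€98.18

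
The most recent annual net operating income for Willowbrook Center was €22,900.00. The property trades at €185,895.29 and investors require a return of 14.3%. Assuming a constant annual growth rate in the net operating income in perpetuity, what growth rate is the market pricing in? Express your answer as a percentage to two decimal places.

1.76%

P = D₀(1+g)/(r−g) ⇒ P(r−g) = D₀(1+g) ⇒ g(P+D₀) = P·r − D₀
g = (P·r − D₀)/(P + D₀) = (€185,895.29×0.143 − €22,900.00) / (€185,895.29 + €22,900.00) = 0.017639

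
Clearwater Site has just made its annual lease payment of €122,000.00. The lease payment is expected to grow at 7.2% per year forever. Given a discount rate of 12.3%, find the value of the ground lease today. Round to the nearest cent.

€2564392.16

D₁ = D₀ × (1 + g) = €122,000.00 × 1.072 = €130,784.0000
Growing perpetuity: P = D₁ / (r − g) = €130,784.0000 / (0.123 − 0.072) = €2,564,392.16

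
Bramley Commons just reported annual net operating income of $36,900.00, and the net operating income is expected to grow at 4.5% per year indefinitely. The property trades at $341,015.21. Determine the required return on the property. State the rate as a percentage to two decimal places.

15.81%

D₁ = $36,900.00 × 1.045 = $38,560.5000
P = D₁/(r − g) ⇒ r = D₁/P + g = $38,560.5000/$341,015.21 + 0.045 = 0.113076 + 0.045 = 0.158076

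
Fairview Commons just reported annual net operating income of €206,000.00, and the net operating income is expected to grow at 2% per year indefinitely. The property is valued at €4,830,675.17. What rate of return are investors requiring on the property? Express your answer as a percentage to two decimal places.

6.35%

D₁ = €206,000.00 × 1.02 = €210,120.0000
P = D₁/(r − g) ⇒ r = D₁/P + g = €210,120.0000/€4,830,675.17 + 0.02 = 0.043497 + 0.02 = 0.063497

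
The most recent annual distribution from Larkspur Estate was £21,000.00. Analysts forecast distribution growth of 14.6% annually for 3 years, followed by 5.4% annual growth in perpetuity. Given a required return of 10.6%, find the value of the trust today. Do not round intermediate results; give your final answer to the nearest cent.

£541195.14

D_1 = 24066.00000
D_2 = 27579.63600
D_3 = 31606.26286
Terminal value at year 3: TV = D_3×(1+g_2)/(r−g_2) = 33313.00105/0.052 = 640634.63558
P_0 = D_1/(1+r)^1 + D_2/(1+r)^2 + D_3/(1+r)^3 + TV/(1+r)^3
    = 21759.49367 + 22546.45547 + 23361.87881 + 473527.31283 = 541195.14078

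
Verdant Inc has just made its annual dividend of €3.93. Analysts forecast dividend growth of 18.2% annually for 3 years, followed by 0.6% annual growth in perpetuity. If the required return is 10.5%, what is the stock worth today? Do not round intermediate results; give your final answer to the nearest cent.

D_1 = 4.64526
D_2 = 5.49070
D_3 = 6.49000
Terminal value at year 3: TV = D_3×(1+g_2)/(r−g_2) = 6.52894/0.099 = 65.94893
P_0 = D_1/(1+r)^1 + D_2/(1+r)^2 + D_3/(1+r)^3 + TV/(1+r)^3
    = 4.20386 + 4.49679 + 4.81014 + 48.87884 = 62.38964

€62.39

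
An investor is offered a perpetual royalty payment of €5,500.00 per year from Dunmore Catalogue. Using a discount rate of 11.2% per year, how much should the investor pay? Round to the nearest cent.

€49107.14

Level perpetuity: PV = C / r = €5,500.00 / 0.112 = €49,107.14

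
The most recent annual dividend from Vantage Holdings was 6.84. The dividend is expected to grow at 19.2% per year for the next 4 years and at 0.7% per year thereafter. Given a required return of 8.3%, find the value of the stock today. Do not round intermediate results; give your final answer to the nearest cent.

D_1 = 8.15328
D_2 = 9.71871
D_3 = 11.58470
D_4 = 13.80896
Terminal value at year 4: TV = D_4×(1+g_2)/(r−g_2) = 13.90563/0.076 = 182.96878
P_0 = D_1/(1+r)^1 + D_2/(1+r)^2 + D_3/(1+r)^3 + D_4/(1+r)^4 + TV/(1+r)^4
    = 7.52842 + 8.28613 + 9.12010 + 10.03800 + 133.00353 = 167.97618

167.98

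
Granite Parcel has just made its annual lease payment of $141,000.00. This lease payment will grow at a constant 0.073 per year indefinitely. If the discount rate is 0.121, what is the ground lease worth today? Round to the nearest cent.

$3151937.50

D₁ = D₀ × (1 + g) = $141,000.00 × 1.073 = $151,293.0000
Growing perpetuity: P = D₁ / (r − g) = $151,293.0000 / (0.121 − 0.073) = $3,151,937.50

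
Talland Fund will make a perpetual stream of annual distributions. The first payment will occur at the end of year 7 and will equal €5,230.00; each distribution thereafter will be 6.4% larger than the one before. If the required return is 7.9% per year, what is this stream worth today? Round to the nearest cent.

Value at end of year 6: C₁ / (r − g) = €5,230.00 / (0.079 − 0.064) = €348,666.6667
Discount to today: PV = €348,666.6667 / (1 + 0.079)^6 = €348,666.6667 / 1.578079 = €220,943.77

€220943.77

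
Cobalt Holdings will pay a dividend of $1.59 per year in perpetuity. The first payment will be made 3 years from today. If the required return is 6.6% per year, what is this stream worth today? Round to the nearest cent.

$21.20

Value at end of year 2: C / r = $1.59 / 0.066 = $24.0909
Discount to today: PV = $24.0909 / (1 + 0.066)^2 = $24.0909 / 1.136356 = $21.20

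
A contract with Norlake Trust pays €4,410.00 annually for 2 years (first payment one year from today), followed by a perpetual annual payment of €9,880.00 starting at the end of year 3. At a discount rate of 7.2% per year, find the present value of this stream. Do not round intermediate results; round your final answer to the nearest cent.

€127359.71

PV of 2-year annuity: €4,410.00 × [1 − (1+0.072)^−2] / 0.072 = 7951.31154
Perpetuity value at year 2: €9,880.00 / 0.072 = 137222.22222
PV of perpetuity: 137222.22222 / (1+0.072)^2 = 119408.39954
Total PV = 7951.31154 + 119408.39954 = 127359.71108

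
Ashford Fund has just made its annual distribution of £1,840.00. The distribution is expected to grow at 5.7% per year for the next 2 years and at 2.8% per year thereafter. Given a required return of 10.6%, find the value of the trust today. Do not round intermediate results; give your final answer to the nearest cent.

£25588.15

D_1 = 1944.88000
D_2 = 2055.73816
Terminal value at year 2: TV = D_2×(1+g_2)/(r−g_2) = 2113.29883/0.078 = 27093.57472
P_0 = D_1/(1+r)^1 + D_2/(1+r)^2 + TV/(1+r)^2
    = 1758.48101 + 1680.57363 + 22149.09856 = 25588.15320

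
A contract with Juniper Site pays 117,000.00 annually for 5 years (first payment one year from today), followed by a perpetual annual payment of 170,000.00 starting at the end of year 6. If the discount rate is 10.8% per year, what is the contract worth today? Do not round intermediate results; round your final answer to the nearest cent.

1377202.02

PV of 5-year annuity: 117,000.00 × [1 − (1+0.108)^−5] / 0.108 = 434604.34565
Perpetuity value at year 5: 170,000.00 / 0.108 = 1574074.07407
PV of perpetuity: 1574074.07407 / (1+0.108)^5 = 942597.67441
Total PV = 434604.34565 + 942597.67441 = 1377202.02006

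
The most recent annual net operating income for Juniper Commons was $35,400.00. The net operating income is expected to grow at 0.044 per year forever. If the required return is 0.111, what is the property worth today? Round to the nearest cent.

D₁ = D₀ × (1 + g) = $35,400.00 × 1.044 = $36,957.6000
Growing perpetuity: P = D₁ / (r − g) = $36,957.6000 / (0.111 − 0.044) = $551,605.97

$551605.97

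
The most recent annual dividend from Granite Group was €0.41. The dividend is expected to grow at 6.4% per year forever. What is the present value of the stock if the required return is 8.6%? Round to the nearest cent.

D₁ = D₀ × (1 + g) = €0.41 × 1.064 = €0.4362
Growing perpetuity: P = D₁ / (r − g) = €0.4362 / (0.086 − 0.064) = €19.83

€19.83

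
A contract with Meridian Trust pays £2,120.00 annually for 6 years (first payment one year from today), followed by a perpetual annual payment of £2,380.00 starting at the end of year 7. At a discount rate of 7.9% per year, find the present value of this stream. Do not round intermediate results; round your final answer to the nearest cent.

£28920.98

PV of 6-year annuity: £2,120.00 × [1 − (1+0.079)^−6] / 0.079 = 9830.30735
Perpetuity value at year 6: £2,380.00 / 0.079 = 30126.58228
PV of perpetuity: 30126.58228 / (1+0.079)^6 = 19090.67119
Total PV = 9830.30735 + 19090.67119 = 28920.97855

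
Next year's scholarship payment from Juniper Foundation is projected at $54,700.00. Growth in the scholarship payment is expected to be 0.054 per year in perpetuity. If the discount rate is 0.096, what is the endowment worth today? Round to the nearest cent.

Growing perpetuity: P = D₁ / (r − g) = $54,700.0000 / (0.096 − 0.054) = $1,302,380.95

$1302380.95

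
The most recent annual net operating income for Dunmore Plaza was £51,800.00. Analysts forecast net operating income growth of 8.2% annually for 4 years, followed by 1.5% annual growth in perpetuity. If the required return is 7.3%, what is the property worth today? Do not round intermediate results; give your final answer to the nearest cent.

D_1 = 56047.60000
D_2 = 60643.50320
D_3 = 65616.27046
D_4 = 70996.80464
Terminal value at year 4: TV = D_4×(1+g_2)/(r−g_2) = 72061.75671/0.058 = 1242444.08121
P_0 = D_1/(1+r)^1 + D_2/(1+r)^2 + D_3/(1+r)^3 + D_4/(1+r)^4 + TV/(1+r)^4
    = 52234.48276 + 52672.60983 + 53114.41177 + 53559.91942 + 937298.58988 = 1148880.01366

£1148880.01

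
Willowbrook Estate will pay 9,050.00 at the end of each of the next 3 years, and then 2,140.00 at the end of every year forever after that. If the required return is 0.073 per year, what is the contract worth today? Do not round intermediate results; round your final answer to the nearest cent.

47350.16

PV of 3-year annuity: 9,050.00 × [1 − (1+0.073)^−3] / 0.073 = 23620.48239
Perpetuity value at year 3: 2,140.00 / 0.073 = 29315.06849
PV of perpetuity: 29315.06849 / (1+0.073)^3 = 23729.67266
Total PV = 23620.48239 + 23729.67266 = 47350.15504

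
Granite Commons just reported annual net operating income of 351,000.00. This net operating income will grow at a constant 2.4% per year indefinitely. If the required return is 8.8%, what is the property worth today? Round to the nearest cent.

D₁ = D₀ × (1 + g) = 351,000.00 × 1.024 = 359,424.0000
Growing perpetuity: P = D₁ / (r − g) = 359,424.0000 / (0.088 − 0.024) = 5,616,000.00

5616000.00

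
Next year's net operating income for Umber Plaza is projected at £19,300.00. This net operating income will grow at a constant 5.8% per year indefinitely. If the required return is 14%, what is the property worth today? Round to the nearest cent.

£235365.85

Growing perpetuity: P = D₁ / (r − g) = £19,300.0000 / (0.14 − 0.058) = £235,365.85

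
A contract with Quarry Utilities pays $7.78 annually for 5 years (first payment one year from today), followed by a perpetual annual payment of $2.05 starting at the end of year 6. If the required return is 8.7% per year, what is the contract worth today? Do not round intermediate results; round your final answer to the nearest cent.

PV of 5-year annuity: $7.78 × [1 − (1+0.087)^−5] / 0.087 = 30.49852
Perpetuity value at year 5: $2.05 / 0.087 = 23.56322
PV of perpetuity: 23.56322 / (1+0.087)^5 = 15.52698
Total PV = 30.49852 + 15.52698 = 46.02550

$46.03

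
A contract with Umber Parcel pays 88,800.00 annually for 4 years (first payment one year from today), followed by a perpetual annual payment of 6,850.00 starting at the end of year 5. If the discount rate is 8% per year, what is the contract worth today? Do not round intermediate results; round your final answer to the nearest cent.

PV of 4-year annuity: 88,800.00 × [1 − (1+0.08)^−4] / 0.08 = 294116.86340
Perpetuity value at year 4: 6,850.00 / 0.08 = 85625.00000
PV of perpetuity: 85625.00000 / (1+0.08)^4 = 62936.93115
Total PV = 294116.86340 + 62936.93115 = 357053.79454

357053.79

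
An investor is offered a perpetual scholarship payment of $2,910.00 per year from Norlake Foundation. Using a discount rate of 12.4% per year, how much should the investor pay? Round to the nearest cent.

$23467.74

Level perpetuity: PV = C / r = $2,910.00 / 0.124 = $23,467.74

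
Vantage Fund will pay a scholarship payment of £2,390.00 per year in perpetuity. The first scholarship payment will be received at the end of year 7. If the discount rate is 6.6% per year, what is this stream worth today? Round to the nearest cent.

Value at end of year 6: C / r = £2,390.00 / 0.066 = £36,212.1212
Discount to today: PV = £36,212.1212 / (1 + 0.066)^6 = £36,212.1212 / 1.467382 = £24,678.04

£24678.04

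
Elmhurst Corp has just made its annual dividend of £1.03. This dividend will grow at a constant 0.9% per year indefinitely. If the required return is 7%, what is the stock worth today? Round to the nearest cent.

D₁ = D₀ × (1 + g) = £1.03 × 1.009 = £1.0393
Growing perpetuity: P = D₁ / (r − g) = £1.0393 / (0.07 − 0.009) = £17.04

£17.04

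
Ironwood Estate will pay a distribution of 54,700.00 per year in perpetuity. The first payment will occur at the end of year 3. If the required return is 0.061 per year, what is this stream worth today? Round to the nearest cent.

Value at end of year 2: C / r = 54,700.00 / 0.061 = 896,721.3115
Discount to today: PV = 896,721.3115 / (1 + 0.061)^2 = 896,721.3115 / 1.125721 = 796,575.09

796575.09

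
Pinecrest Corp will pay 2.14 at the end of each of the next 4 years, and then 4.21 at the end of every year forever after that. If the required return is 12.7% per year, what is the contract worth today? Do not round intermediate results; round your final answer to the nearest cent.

26.95

PV of 4-year annuity: 2.14 × [1 − (1+0.127)^−4] / 0.127 = 6.40525
Perpetuity value at year 4: 4.21 / 0.127 = 33.14961
PV of perpetuity: 33.14961 / (1+0.127)^4 = 20.54862
Total PV = 6.40525 + 20.54862 = 26.95387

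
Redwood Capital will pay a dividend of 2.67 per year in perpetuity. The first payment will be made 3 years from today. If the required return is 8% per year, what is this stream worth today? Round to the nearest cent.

Value at end of year 2: C / r = 2.67 / 0.08 = 33.3750
Discount to today: PV = 33.3750 / (1 + 0.08)^2 = 33.3750 / 1.166400 = 28.61

28.61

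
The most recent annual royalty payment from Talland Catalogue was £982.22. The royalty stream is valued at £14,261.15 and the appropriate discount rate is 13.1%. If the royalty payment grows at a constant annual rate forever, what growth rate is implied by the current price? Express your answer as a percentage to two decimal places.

P = D₀(1+g)/(r−g) ⇒ P(r−g) = D₀(1+g) ⇒ g(P+D₀) = P·r − D₀
g = (P·r − D₀)/(P + D₀) = (£14,261.15×0.131 − £982.22) / (£14,261.15 + £982.22) = 0.058123

5.81%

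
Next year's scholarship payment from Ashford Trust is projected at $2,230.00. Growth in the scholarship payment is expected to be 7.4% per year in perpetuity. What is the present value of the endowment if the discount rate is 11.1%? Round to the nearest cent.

Growing perpetuity: P = D₁ / (r − g) = $2,230.0000 / (0.111 − 0.074) = $60,270.27

$60270.27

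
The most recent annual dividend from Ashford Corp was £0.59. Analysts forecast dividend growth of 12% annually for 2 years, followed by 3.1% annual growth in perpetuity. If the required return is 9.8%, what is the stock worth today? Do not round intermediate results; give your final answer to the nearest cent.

£10.66

D_1 = 0.66080
D_2 = 0.74010
Terminal value at year 2: TV = D_2×(1+g_2)/(r−g_2) = 0.76304/0.067 = 11.38864
P_0 = D_1/(1+r)^1 + D_2/(1+r)^2 + TV/(1+r)^2
    = 0.60182 + 0.61388 + 9.44642 = 10.66212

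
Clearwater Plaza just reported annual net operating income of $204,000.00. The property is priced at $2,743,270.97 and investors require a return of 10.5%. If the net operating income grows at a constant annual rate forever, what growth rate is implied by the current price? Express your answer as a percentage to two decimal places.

2.85%

P = D₀(1+g)/(r−g) ⇒ P(r−g) = D₀(1+g) ⇒ g(P+D₀) = P·r − D₀
g = (P·r − D₀)/(P + D₀) = ($2,743,270.97×0.105 − $204,000.00) / ($2,743,270.97 + $204,000.00) = 0.028516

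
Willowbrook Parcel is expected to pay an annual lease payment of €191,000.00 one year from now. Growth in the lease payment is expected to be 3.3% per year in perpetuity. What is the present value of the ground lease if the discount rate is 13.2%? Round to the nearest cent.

€1929292.93

Growing perpetuity: P = D₁ / (r − g) = €191,000.0000 / (0.132 − 0.033) = €1,929,292.93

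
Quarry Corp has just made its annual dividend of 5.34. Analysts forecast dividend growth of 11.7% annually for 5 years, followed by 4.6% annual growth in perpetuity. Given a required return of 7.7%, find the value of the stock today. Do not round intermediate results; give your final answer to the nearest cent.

D_1 = 5.96478
D_2 = 6.66266
D_3 = 7.44219
D_4 = 8.31293
D_5 = 9.28554
Terminal value at year 5: TV = D_5×(1+g_2)/(r−g_2) = 9.71267/0.031 = 313.31206
P_0 = D_1/(1+r)^1 + D_2/(1+r)^2 + D_3/(1+r)^3 + D_4/(1+r)^4 + D_5/(1+r)^5 + TV/(1+r)^5
    = 5.53833 + 5.74402 + 5.95736 + 6.17862 + 6.40809 + 216.22136 = 246.04778

246.05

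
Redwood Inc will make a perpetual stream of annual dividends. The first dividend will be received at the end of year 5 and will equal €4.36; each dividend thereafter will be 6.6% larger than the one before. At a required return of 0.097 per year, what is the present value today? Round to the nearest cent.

€97.12

Value at end of year 4: C₁ / (r − g) = €4.36 / (0.097 − 0.066) = €140.6452
Discount to today: PV = €140.6452 / (1 + 0.097)^4 = €140.6452 / 1.448193 = €97.12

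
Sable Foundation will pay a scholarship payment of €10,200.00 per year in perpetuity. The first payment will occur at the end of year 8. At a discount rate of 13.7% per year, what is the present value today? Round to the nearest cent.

€30307.94

Value at end of year 7: C / r = €10,200.00 / 0.137 = €74,452.5547
Discount to today: PV = €74,452.5547 / (1 + 0.137)^7 = €74,452.5547 / 2.456537 = €30,307.94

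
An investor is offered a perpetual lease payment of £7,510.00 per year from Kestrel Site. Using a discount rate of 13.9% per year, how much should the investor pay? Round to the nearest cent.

Level perpetuity: PV = C / r = £7,510.00 / 0.139 = £54,028.78

£54028.78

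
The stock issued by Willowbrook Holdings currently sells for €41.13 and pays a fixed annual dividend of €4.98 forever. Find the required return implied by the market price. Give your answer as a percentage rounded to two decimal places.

P = C/r ⇒ r = C/P = €4.98/€41.13 = 0.121080

12.11%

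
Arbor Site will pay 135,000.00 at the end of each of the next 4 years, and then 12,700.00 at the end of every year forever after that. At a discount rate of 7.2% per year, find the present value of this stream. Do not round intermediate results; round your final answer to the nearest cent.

PV of 4-year annuity: 135,000.00 × [1 − (1+0.072)^−4] / 0.072 = 455216.48065
Perpetuity value at year 4: 12,700.00 / 0.072 = 176388.88889
PV of perpetuity: 176388.88889 / (1+0.072)^4 = 133564.81997
Total PV = 455216.48065 + 133564.81997 = 588781.30062

588781.30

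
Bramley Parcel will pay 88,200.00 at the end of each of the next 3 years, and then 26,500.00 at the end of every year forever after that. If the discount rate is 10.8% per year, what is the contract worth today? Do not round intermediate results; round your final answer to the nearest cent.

396673.59

PV of 3-year annuity: 88,200.00 × [1 − (1+0.108)^−3] / 0.108 = 216287.59016
Perpetuity value at year 3: 26,500.00 / 0.108 = 245370.37037
PV of perpetuity: 245370.37037 / (1+0.108)^3 = 180386.00371
Total PV = 216287.59016 + 180386.00371 = 396673.59387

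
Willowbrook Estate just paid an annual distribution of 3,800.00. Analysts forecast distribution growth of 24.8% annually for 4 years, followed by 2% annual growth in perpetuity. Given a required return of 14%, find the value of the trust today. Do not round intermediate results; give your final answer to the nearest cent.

65549.34

D_1 = 4742.40000
D_2 = 5918.51520
D_3 = 7386.30697
D_4 = 9218.11110
Terminal value at year 4: TV = D_4×(1+g_2)/(r−g_2) = 9402.47332/0.12 = 78353.94433
P_0 = D_1/(1+r)^1 + D_2/(1+r)^2 + D_3/(1+r)^3 + D_4/(1+r)^4 + TV/(1+r)^4
    = 4160.00000 + 4554.10526 + 4985.54681 + 5457.86178 + 46391.82509 = 65549.33895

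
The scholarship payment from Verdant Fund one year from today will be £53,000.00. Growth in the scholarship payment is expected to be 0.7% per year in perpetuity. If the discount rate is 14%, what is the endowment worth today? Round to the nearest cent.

£398496.24

Growing perpetuity: P = D₁ / (r − g) = £53,000.0000 / (0.14 − 0.007) = £398,496.24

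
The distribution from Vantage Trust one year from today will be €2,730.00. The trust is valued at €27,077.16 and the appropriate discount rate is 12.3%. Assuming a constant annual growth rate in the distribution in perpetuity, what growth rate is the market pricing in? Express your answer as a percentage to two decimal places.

2.22%

P = D₁/(r−g) ⇒ g = r − D₁/P = 0.123 − €2,730.00/€27,077.16 = 0.022177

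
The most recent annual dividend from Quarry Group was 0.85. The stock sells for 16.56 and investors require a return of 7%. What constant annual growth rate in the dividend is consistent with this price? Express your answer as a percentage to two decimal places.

P = D₀(1+g)/(r−g) ⇒ P(r−g) = D₀(1+g) ⇒ g(P+D₀) = P·r − D₀
g = (P·r − D₀)/(P + D₀) = (16.56×0.07 − 0.85) / (16.56 + 0.85) = 0.017760

1.78%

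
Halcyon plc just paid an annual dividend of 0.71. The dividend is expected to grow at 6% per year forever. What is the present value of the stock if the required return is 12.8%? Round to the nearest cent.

D₁ = D₀ × (1 + g) = 0.71 × 1.06 = 0.7526
Growing perpetuity: P = D₁ / (r − g) = 0.7526 / (0.128 − 0.06) = 11.07

11.07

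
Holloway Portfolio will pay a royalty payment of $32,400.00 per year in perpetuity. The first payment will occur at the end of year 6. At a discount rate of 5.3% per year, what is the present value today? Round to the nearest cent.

$472201.42

Value at end of year 5: C / r = $32,400.00 / 0.053 = $611,320.7547
Discount to today: PV = $611,320.7547 / (1 + 0.053)^5 = $611,320.7547 / 1.294619 = $472,201.42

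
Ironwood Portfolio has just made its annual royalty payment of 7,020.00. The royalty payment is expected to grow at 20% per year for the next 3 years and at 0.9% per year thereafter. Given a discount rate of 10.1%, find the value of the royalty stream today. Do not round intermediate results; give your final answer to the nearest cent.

D_1 = 8424.00000
D_2 = 10108.80000
D_3 = 12130.56000
Terminal value at year 3: TV = D_3×(1+g_2)/(r−g_2) = 12239.73504/0.092 = 133040.59826
P_0 = D_1/(1+r)^1 + D_2/(1+r)^2 + D_3/(1+r)^3 + TV/(1+r)^3
    = 7651.22616 + 8339.21107 + 9089.05839 + 99683.25993 = 124762.75555

124762.76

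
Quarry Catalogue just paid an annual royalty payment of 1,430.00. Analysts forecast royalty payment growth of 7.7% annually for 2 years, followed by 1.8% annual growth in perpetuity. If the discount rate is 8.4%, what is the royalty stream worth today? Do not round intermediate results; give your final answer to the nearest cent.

D_1 = 1540.11000
D_2 = 1658.69847
Terminal value at year 2: TV = D_2×(1+g_2)/(r−g_2) = 1688.55504/0.066 = 25584.16731
P_0 = D_1/(1+r)^1 + D_2/(1+r)^2 + TV/(1+r)^2
    = 1420.76568 + 1411.59100 + 21772.72173 = 24605.07841

24605.08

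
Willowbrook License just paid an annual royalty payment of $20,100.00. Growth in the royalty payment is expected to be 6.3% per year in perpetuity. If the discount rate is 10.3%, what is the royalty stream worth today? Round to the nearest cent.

D₁ = D₀ × (1 + g) = $20,100.00 × 1.063 = $21,366.3000
Growing perpetuity: P = D₁ / (r − g) = $21,366.3000 / (0.103 − 0.063) = $534,157.50

$534157.50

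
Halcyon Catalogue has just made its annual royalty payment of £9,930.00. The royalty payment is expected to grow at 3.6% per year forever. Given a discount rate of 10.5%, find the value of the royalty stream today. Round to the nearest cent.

£149093.91

D₁ = D₀ × (1 + g) = £9,930.00 × 1.036 = £10,287.4800
Growing perpetuity: P = D₁ / (r − g) = £10,287.4800 / (0.105 − 0.036) = £149,093.91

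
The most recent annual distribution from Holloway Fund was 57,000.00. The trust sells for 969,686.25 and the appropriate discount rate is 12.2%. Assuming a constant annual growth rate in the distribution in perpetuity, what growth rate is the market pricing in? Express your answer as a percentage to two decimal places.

P = D₀(1+g)/(r−g) ⇒ P(r−g) = D₀(1+g) ⇒ g(P+D₀) = P·r − D₀
g = (P·r − D₀)/(P + D₀) = (969,686.25×0.122 − 57,000.00) / (969,686.25 + 57,000.00) = 0.059708

5.97%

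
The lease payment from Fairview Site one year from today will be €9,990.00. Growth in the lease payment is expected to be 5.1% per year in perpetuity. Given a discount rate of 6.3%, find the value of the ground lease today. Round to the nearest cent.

Growing perpetuity: P = D₁ / (r − g) = €9,990.0000 / (0.063 − 0.051) = €832,500.00

€832500.00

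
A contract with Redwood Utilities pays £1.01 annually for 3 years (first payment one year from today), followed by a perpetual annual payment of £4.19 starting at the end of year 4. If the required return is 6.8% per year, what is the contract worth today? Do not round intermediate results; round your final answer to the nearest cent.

£53.24

PV of 3-year annuity: £1.01 × [1 − (1+0.068)^−3] / 0.068 = 2.66027
Perpetuity value at year 3: £4.19 / 0.068 = 61.61765
PV of perpetuity: 61.61765 / (1+0.068)^3 = 50.58146
Total PV = 2.66027 + 50.58146 = 53.24173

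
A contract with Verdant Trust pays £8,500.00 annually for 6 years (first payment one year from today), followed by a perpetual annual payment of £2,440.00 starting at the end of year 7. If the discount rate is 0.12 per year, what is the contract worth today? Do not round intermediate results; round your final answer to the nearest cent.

£45248.46

PV of 6-year annuity: £8,500.00 × [1 − (1+0.12)^−6] / 0.12 = 34946.96225
Perpetuity value at year 6: £2,440.00 / 0.12 = 20333.33333
PV of perpetuity: 20333.33333 / (1+0.12)^6 = 10301.49946
Total PV = 34946.96225 + 10301.49946 = 45248.46171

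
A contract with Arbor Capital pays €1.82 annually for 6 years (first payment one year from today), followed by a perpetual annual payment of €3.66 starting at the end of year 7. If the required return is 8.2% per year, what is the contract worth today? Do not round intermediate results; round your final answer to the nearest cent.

€36.18

PV of 6-year annuity: €1.82 × [1 − (1+0.082)^−6] / 0.082 = 8.36284
Perpetuity value at year 6: €3.66 / 0.082 = 44.63415
PV of perpetuity: 44.63415 / (1+0.082)^6 = 27.81658
Total PV = 8.36284 + 27.81658 = 36.17941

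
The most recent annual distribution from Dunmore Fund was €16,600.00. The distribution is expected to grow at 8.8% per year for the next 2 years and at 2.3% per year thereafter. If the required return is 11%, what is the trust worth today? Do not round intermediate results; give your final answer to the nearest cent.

D_1 = 18060.80000
D_2 = 19650.15040
Terminal value at year 2: TV = D_2×(1+g_2)/(r−g_2) = 20102.10386/0.087 = 231058.66505
P_0 = D_1/(1+r)^1 + D_2/(1+r)^2 + TV/(1+r)^2
    = 16270.99099 + 15948.50288 + 187532.39595 = 219751.88982

€219751.89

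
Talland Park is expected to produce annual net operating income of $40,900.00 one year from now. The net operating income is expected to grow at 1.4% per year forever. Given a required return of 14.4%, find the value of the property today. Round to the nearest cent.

Growing perpetuity: P = D₁ / (r − g) = $40,900.0000 / (0.144 − 0.014) = $314,615.38

$314615.38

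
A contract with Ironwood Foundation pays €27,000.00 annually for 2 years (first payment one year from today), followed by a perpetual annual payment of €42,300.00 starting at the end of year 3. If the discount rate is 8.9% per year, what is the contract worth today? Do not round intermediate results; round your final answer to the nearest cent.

PV of 2-year annuity: €27,000.00 × [1 − (1+0.089)^−2] / 0.089 = 47560.50361
Perpetuity value at year 2: €42,300.00 / 0.089 = 475280.89888
PV of perpetuity: 475280.89888 / (1+0.089)^2 = 400769.44322
Total PV = 47560.50361 + 400769.44322 = 448329.94683

€448329.95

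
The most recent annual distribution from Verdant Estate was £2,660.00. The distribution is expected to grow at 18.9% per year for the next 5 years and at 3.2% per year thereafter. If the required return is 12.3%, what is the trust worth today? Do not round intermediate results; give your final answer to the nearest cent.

D_1 = 3162.74000
D_2 = 3760.49786
D_3 = 4471.23196
D_4 = 5316.29480
D_5 = 6321.07451
Terminal value at year 5: TV = D_5×(1+g_2)/(r−g_2) = 6523.34890/0.091 = 71685.15270
P_0 = D_1/(1+r)^1 + D_2/(1+r)^2 + D_3/(1+r)^3 + D_4/(1+r)^4 + D_5/(1+r)^5 + TV/(1+r)^5
    = 2816.33126 + 2981.85028 + 3157.09704 + 3342.64326 + 3539.09425 + 40135.66225 = 55972.67835

£55972.68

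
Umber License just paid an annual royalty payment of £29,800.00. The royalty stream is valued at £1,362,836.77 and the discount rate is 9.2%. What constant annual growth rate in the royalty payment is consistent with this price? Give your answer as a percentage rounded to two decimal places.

P = D₀(1+g)/(r−g) ⇒ P(r−g) = D₀(1+g) ⇒ g(P+D₀) = P·r − D₀
g = (P·r − D₀)/(P + D₀) = (£1,362,836.77×0.092 − £29,800.00) / (£1,362,836.77 + £29,800.00) = 0.068633

6.86%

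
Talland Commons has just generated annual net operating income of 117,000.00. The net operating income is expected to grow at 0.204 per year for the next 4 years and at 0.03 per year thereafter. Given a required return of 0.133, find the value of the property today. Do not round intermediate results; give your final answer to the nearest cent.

2038070.43

D_1 = 140868.00000
D_2 = 169605.07200
D_3 = 204204.50669
D_4 = 245862.22605
Terminal value at year 4: TV = D_4×(1+g_2)/(r−g_2) = 253238.09283/0.103 = 2458622.26052
P_0 = D_1/(1+r)^1 + D_2/(1+r)^2 + D_3/(1+r)^3 + D_4/(1+r)^4 + TV/(1+r)^4
    = 124331.86231 + 132123.17937 + 140402.74312 + 149201.14980 + 1492011.49798 = 2038070.43258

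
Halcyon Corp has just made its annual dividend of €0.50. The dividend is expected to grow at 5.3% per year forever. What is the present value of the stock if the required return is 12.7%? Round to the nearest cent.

€7.11

D₁ = D₀ × (1 + g) = €0.50 × 1.053 = €0.5265
Growing perpetuity: P = D₁ / (r − g) = €0.5265 / (0.127 − 0.053) = €7.11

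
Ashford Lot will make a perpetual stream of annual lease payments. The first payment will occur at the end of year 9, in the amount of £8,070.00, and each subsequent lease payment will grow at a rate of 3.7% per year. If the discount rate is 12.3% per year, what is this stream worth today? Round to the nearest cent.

£37096.85

Value at end of year 8: C₁ / (r − g) = £8,070.00 / (0.123 − 0.037) = £93,837.2093
Discount to today: PV = £93,837.2093 / (1 + 0.123)^8 = £93,837.2093 / 2.529520 = £37,096.85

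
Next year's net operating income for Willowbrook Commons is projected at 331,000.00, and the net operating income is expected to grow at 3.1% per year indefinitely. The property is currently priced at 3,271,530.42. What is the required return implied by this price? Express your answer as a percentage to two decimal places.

13.22%

P = D₁/(r − g) ⇒ r = D₁/P + g = 331,000.0000/3,271,530.42 + 0.031 = 0.101176 + 0.031 = 0.132176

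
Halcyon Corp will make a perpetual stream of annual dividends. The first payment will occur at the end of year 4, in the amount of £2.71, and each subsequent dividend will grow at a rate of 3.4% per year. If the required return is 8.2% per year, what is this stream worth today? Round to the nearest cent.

£44.57

Value at end of year 3: C₁ / (r − g) = £2.71 / (0.082 − 0.034) = £56.4583
Discount to today: PV = £56.4583 / (1 + 0.082)^3 = £56.4583 / 1.266723 = £44.57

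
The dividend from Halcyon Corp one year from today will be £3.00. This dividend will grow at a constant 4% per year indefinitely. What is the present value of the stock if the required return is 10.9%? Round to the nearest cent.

Growing perpetuity: P = D₁ / (r − g) = £3.0000 / (0.109 − 0.04) = £43.48

£43.48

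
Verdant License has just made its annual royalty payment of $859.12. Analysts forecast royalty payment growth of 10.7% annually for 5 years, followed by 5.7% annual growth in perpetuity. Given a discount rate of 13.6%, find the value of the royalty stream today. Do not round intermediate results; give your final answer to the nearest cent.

D_1 = 951.04584
D_2 = 1052.80774
D_3 = 1165.45817
D_4 = 1290.16220
D_5 = 1428.20955
Terminal value at year 5: TV = D_5×(1+g_2)/(r−g_2) = 1509.61750/0.079 = 19109.08225
P_0 = D_1/(1+r)^1 + D_2/(1+r)^2 + D_3/(1+r)^3 + D_4/(1+r)^4 + D_5/(1+r)^5 + TV/(1+r)^5
    = 837.18824 + 815.81636 + 794.99006 + 774.69542 + 754.91886 + 10100.62326 = 14078.23220

$14078.23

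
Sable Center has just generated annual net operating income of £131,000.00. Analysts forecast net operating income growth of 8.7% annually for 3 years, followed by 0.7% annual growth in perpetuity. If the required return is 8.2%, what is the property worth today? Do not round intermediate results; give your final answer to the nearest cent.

£2180033.47

D_1 = 142397.00000
D_2 = 154785.53900
D_3 = 168251.88089
Terminal value at year 3: TV = D_3×(1+g_2)/(r−g_2) = 169429.64406/0.075 = 2259061.92079
P_0 = D_1/(1+r)^1 + D_2/(1+r)^2 + D_3/(1+r)^3 + TV/(1+r)^3
    = 131605.36044 + 132213.51830 + 132824.48650 + 1783390.10542 = 2180033.47066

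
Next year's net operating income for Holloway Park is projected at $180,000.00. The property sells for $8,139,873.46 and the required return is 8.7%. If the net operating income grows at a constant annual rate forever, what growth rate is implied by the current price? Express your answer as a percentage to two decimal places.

6.49%

P = D₁/(r−g) ⇒ g = r − D₁/P = 0.087 − $180,000.00/$8,139,873.46 = 0.064887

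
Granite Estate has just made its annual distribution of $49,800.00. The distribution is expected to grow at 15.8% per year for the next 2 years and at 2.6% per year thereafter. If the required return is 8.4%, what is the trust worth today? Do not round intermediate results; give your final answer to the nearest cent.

$1115357.78

D_1 = 57668.40000
D_2 = 66780.00720
Terminal value at year 2: TV = D_2×(1+g_2)/(r−g_2) = 68516.28739/0.058 = 1181315.29978
P_0 = D_1/(1+r)^1 + D_2/(1+r)^2 + TV/(1+r)^2
    = 53199.63100 + 56831.34012 + 1005326.80977 = 1115357.78089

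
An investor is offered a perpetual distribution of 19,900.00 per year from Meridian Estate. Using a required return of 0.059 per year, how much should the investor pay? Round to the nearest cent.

337288.14

Level perpetuity: PV = C / r = 19,900.00 / 0.059 = 337,288.14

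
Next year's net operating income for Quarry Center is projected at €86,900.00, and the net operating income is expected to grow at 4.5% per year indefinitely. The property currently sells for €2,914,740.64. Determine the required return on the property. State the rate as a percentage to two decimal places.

P = D₁/(r − g) ⇒ r = D₁/P + g = €86,900.0000/€2,914,740.64 + 0.045 = 0.029814 + 0.045 = 0.074814

7.48%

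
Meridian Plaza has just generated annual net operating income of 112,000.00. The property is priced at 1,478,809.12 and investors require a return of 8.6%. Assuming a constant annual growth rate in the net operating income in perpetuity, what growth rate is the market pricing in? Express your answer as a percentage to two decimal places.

P = D₀(1+g)/(r−g) ⇒ P(r−g) = D₀(1+g) ⇒ g(P+D₀) = P·r − D₀
g = (P·r − D₀)/(P + D₀) = (1,478,809.12×0.086 − 112,000.00) / (1,478,809.12 + 112,000.00) = 0.009541

0.95%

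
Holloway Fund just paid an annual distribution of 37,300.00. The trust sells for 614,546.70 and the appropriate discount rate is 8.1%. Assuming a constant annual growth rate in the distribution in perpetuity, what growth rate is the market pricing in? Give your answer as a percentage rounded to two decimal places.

P = D₀(1+g)/(r−g) ⇒ P(r−g) = D₀(1+g) ⇒ g(P+D₀) = P·r − D₀
g = (P·r − D₀)/(P + D₀) = (614,546.70×0.081 − 37,300.00) / (614,546.70 + 37,300.00) = 0.019143

1.91%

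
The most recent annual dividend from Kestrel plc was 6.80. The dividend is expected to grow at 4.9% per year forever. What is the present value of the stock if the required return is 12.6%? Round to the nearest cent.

D₁ = D₀ × (1 + g) = 6.80 × 1.049 = 7.1332
Growing perpetuity: P = D₁ / (r − g) = 7.1332 / (0.126 − 0.049) = 92.64

92.64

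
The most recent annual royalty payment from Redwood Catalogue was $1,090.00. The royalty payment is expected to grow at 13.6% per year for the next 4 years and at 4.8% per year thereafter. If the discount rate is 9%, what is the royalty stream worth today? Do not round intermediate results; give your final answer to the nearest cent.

$36928.06

D_1 = 1238.24000
D_2 = 1406.64064
D_3 = 1597.94377
D_4 = 1815.26412
Terminal value at year 4: TV = D_4×(1+g_2)/(r−g_2) = 1902.39680/0.042 = 45295.16184
P_0 = D_1/(1+r)^1 + D_2/(1+r)^2 + D_3/(1+r)^3 + D_4/(1+r)^4 + TV/(1+r)^4
    = 1136.00000 + 1183.94128 + 1233.90578 + 1285.97887 + 32088.23458 = 36928.06051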